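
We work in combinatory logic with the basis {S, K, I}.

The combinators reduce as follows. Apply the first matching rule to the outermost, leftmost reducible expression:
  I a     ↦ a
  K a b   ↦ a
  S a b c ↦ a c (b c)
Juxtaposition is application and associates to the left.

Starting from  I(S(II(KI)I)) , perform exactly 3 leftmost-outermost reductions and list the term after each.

Answer: after 3 steps: S(KII)

Reduction:
  start: I(S(II(KI)I))
  →1  S(II(KI)I)
  →2  S(I(KI)I)
  →3  S(KII)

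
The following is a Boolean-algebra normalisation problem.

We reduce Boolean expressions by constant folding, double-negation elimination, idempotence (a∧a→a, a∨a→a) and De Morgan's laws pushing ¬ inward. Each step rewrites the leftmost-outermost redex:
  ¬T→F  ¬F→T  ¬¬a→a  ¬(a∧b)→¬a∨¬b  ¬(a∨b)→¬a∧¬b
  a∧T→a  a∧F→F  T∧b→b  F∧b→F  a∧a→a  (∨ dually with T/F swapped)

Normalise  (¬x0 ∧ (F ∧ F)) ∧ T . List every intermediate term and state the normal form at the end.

  start: (¬x0 ∧ (F ∧ F)) ∧ T
  →1  ¬x0 ∧ (F ∧ F)
  →2  ¬x0 ∧ F
  →3  F

Answer: normal form = F  (in 3 steps)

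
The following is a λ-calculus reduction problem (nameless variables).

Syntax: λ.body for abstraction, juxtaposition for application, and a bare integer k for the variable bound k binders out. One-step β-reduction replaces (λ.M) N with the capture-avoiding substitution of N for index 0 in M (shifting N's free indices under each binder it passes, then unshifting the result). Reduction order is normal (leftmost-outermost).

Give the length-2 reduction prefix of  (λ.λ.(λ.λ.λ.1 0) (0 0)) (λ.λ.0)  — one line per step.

  start: (λ.λ.(λ.λ.λ.1 0) (0 0)) (λ.λ.0)
  →1  λ.(λ.λ.λ.1 0) (0 0)
  →2  λ.λ.λ.1 0

Answer: after 2 steps: λ.λ.λ.1 0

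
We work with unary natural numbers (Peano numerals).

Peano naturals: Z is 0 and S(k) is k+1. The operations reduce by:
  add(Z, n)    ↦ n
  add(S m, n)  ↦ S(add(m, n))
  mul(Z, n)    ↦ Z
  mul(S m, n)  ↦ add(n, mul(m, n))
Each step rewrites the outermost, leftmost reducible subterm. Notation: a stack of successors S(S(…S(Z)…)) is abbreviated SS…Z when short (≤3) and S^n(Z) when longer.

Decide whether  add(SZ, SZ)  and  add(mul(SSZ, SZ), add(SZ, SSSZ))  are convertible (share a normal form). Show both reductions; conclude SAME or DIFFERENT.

Term A:
  start: add(SZ, SZ)
  →1  S(add(Z, SZ))
  →2  SSZ

Term B:
  start: add(mul(SSZ, SZ), add(SZ, SSSZ))
  →1  add(add(SZ, mul(SZ, SZ)), add(SZ, SSSZ))
  →2  add(S(add(Z, mul(SZ, SZ))), add(SZ, SSSZ))
  →3  S(add(add(Z, mul(SZ, SZ)), add(SZ, SSSZ)))
  →4  S(add(mul(SZ, SZ), add(SZ, SSSZ)))
  →5  S(add(add(SZ, mul(Z, SZ)), add(SZ, SSSZ)))
  →6  S(add(S(add(Z, mul(Z, SZ))), add(SZ, SSSZ)))
  →7  S(S(add(add(Z, mul(Z, SZ)), add(SZ, SSSZ))))
  →8  S(S(add(mul(Z, SZ), add(SZ, SSSZ))))
  →9  S(S(add(Z, add(SZ, SSSZ))))
  →10  S(S(add(SZ, SSSZ)))
  →11  S(S(S(add(Z, SSSZ))))
  →12  S^6(Z)

Answer: DIFFERENT — A ⇓ SSZ, B ⇓ S^6(Z)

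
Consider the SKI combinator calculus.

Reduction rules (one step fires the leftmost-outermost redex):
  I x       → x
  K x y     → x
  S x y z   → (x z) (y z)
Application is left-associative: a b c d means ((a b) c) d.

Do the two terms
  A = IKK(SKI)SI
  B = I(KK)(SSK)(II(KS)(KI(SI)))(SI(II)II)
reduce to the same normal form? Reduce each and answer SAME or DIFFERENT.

Answer: SAME — A ⇓ S, B ⇓ S

Working:
Term A:
  start: IKK(SKI)SI
  [1] KK(SKI)SI
  [2] KSI
  [3] S

Term B:
  start: I(KK)(SSK)(II(KS)(KI(SI)))(SI(II)II)
  [1] KK(SSK)(II(KS)(KI(SI)))(SI(II)II)
  [2] K(II(KS)(KI(SI)))(SI(II)II)
  [3] II(KS)(KI(SI))
  [4] I(KS)(KI(SI))
  [5] KS(KI(SI))
  [6] S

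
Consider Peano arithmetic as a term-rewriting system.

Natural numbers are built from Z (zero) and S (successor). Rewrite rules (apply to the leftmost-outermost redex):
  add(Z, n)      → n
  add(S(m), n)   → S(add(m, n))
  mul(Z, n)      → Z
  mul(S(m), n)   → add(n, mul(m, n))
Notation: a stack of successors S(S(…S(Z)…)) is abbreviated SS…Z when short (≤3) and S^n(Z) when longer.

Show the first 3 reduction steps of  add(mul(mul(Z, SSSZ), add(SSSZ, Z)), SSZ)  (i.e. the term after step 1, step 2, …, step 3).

  start: add(mul(mul(Z, SSSZ), add(SSSZ, Z)), SSZ)
  [1] add(mul(Z, add(SSSZ, Z)), SSZ)
  [2] add(Z, SSZ)
  [3] SSZ

Answer: after 3 steps: SSZ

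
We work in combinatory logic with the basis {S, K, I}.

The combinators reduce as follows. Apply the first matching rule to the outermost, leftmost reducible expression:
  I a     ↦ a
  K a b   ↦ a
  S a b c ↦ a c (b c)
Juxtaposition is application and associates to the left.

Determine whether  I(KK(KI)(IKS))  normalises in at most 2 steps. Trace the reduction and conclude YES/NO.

  start: I(KK(KI)(IKS))
  →1  KK(KI)(IKS)
  →2  K(IKS)

Answer: NO — after 2 steps the term is K(IKS), not yet normal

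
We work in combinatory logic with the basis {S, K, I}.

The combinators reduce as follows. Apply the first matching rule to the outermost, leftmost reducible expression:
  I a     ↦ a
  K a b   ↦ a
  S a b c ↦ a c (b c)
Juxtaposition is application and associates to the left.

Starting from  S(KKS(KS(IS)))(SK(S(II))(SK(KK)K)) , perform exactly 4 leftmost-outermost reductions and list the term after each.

Answer: after 4 steps: S(KS)(SK(KK)K)

Derivation:
  start: S(KKS(KS(IS)))(SK(S(II))(SK(KK)K))
  →1  S(K(KS(IS)))(SK(S(II))(SK(KK)K))
  →2  S(KS)(SK(S(II))(SK(KK)K))
  →3  S(KS)(K(SK(KK)K)(S(II)(SK(KK)K)))
  →4  S(KS)(SK(KK)K)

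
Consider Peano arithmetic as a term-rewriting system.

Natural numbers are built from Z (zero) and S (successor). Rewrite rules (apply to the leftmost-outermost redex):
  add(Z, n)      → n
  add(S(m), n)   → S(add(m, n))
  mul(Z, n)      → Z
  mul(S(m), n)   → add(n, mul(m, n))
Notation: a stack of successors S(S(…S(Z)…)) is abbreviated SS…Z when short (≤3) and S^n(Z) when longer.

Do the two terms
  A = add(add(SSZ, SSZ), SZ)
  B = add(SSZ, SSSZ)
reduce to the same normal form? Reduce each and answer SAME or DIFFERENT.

Answer: SAME — A ⇓ S^5(Z), B ⇓ S^5(Z)

Working:
Term A:
  start: add(add(SSZ, SSZ), SZ)
  [1] add(S(add(SZ, SSZ)), SZ)
  [2] S(add(add(SZ, SSZ), SZ))
  [3] S(add(S(add(Z, SSZ)), SZ))
  [4] S(S(add(add(Z, SSZ), SZ)))
  [5] S(S(add(SSZ, SZ)))
  [6] S(S(S(add(SZ, SZ))))
  [7] S(S(S(S(add(Z, SZ)))))
  [8] S^5(Z)

Term B:
  start: add(SSZ, SSSZ)
  [1] S(add(SZ, SSSZ))
  [2] S(S(add(Z, SSSZ)))
  [3] S^5(Z)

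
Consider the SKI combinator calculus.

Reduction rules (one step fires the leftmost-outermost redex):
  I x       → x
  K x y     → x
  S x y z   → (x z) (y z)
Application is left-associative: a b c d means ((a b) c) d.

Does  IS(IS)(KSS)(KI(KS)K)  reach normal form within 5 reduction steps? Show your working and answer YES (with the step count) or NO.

Answer: NO — after 5 steps the term is SK(KSS(KI(KS)K)), not yet normal

Working:
  start: IS(IS)(KSS)(KI(KS)K)
  step 1: S(IS)(KSS)(KI(KS)K)
  step 2: IS(KI(KS)K)(KSS(KI(KS)K))
  step 3: S(KI(KS)K)(KSS(KI(KS)K))
  step 4: S(IK)(KSS(KI(KS)K))
  step 5: SK(KSS(KI(KS)K))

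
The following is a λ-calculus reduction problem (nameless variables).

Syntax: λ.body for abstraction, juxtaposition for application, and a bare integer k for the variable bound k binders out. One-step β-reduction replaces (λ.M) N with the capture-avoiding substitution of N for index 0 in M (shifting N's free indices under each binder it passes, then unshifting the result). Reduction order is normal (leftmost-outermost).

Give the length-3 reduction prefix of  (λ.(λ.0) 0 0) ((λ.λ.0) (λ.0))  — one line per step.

Answer: after 3 steps: (λ.0) ((λ.λ.0) (λ.0))

Working:
  start: (λ.(λ.0) 0 0) ((λ.λ.0) (λ.0))
  step 1: (λ.0) ((λ.λ.0) (λ.0)) ((λ.λ.0) (λ.0))
  step 2: (λ.λ.0) (λ.0) ((λ.λ.0) (λ.0))
  step 3: (λ.0) ((λ.λ.0) (λ.0))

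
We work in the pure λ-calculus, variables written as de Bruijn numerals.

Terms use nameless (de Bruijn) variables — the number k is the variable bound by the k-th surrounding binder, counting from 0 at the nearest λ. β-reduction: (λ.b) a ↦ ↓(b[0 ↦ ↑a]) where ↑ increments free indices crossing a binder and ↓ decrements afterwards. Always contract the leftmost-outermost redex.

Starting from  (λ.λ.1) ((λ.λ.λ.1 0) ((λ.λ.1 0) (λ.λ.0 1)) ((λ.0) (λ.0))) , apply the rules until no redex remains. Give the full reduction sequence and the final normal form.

Answer: normal form = λ.λ.0  (in 5 steps)

Working:
  start: (λ.λ.1) ((λ.λ.λ.1 0) ((λ.λ.1 0) (λ.λ.0 1)) ((λ.0) (λ.0)))
  [1] λ.(λ.λ.λ.1 0) ((λ.λ.1 0) (λ.λ.0 1)) ((λ.0) (λ.0))
  [2] λ.(λ.λ.1 0) ((λ.0) (λ.0))
  [3] λ.λ.(λ.0) (λ.0) 0
  [4] λ.λ.(λ.0) 0
  [5] λ.λ.0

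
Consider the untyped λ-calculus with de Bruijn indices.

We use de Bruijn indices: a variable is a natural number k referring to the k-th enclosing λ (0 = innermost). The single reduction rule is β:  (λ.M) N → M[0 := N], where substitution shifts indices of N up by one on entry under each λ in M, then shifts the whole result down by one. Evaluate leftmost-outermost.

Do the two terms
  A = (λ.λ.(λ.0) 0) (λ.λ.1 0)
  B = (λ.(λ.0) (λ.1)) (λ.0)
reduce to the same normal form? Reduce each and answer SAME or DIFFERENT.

Answer: DIFFERENT — A ⇓ λ.0, B ⇓ λ.λ.0

Derivation:
Term A:
  start: (λ.λ.(λ.0) 0) (λ.λ.1 0)
  [1] λ.(λ.0) 0
  [2] λ.0

Term B:
  start: (λ.(λ.0) (λ.1)) (λ.0)
  [1] (λ.0) (λ.λ.0)
  [2] λ.λ.0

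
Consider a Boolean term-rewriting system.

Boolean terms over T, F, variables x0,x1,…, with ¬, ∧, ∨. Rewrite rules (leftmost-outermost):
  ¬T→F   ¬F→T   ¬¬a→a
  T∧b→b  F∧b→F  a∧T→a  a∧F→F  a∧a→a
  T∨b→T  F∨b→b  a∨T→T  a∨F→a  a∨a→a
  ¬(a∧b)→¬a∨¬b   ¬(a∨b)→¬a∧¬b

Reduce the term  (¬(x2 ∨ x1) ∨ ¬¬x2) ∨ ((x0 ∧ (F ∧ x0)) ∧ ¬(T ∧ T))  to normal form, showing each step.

Answer: normal form = (¬x2 ∧ ¬x1) ∨ x2  (in 6 steps)

Reduction:
  start: (¬(x2 ∨ x1) ∨ ¬¬x2) ∨ ((x0 ∧ (F ∧ x0)) ∧ ¬(T ∧ T))
  →1  ((¬x2 ∧ ¬x1) ∨ ¬¬x2) ∨ ((x0 ∧ (F ∧ x0)) ∧ ¬(T ∧ T))
  →2  ((¬x2 ∧ ¬x1) ∨ x2) ∨ ((x0 ∧ (F ∧ x0)) ∧ ¬(T ∧ T))
  →3  ((¬x2 ∧ ¬x1) ∨ x2) ∨ ((x0 ∧ F) ∧ ¬(T ∧ T))
  →4  ((¬x2 ∧ ¬x1) ∨ x2) ∨ (F ∧ ¬(T ∧ T))
  →5  ((¬x2 ∧ ¬x1) ∨ x2) ∨ F
  →6  (¬x2 ∧ ¬x1) ∨ x2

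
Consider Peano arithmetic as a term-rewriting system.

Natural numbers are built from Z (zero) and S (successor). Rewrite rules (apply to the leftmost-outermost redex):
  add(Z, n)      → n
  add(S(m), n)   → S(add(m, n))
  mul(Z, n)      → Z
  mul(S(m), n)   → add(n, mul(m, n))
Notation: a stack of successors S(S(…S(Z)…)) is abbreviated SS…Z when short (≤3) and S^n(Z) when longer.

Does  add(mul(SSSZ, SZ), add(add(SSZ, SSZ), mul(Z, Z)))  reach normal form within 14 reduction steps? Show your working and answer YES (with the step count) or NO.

Answer: NO — after 14 steps the term is S(S(S(add(add(SSZ, SSZ), mul(Z, Z))))), not yet normal

Reduction:
  start: add(mul(SSSZ, SZ), add(add(SSZ, SSZ), mul(Z, Z)))
  →1  add(add(SZ, mul(SSZ, SZ)), add(add(SSZ, SSZ), mul(Z, Z)))
  →2  add(S(add(Z, mul(SSZ, SZ))), add(add(SSZ, SSZ), mul(Z, Z)))
  →3  S(add(add(Z, mul(SSZ, SZ)), add(add(SSZ, SSZ), mul(Z, Z))))
  →4  S(add(mul(SSZ, SZ), add(add(SSZ, SSZ), mul(Z, Z))))
  →5  S(add(add(SZ, mul(SZ, SZ)), add(add(SSZ, SSZ), mul(Z, Z))))
  →6  S(add(S(add(Z, mul(SZ, SZ))), add(add(SSZ, SSZ), mul(Z, Z))))
  →7  S(S(add(add(Z, mul(SZ, SZ)), add(add(SSZ, SSZ), mul(Z, Z)))))
  →8  S(S(add(mul(SZ, SZ), add(add(SSZ, SSZ), mul(Z, Z)))))
  →9  S(S(add(add(SZ, mul(Z, SZ)), add(add(SSZ, SSZ), mul(Z, Z)))))
  →10  S(S(add(S(add(Z, mul(Z, SZ))), add(add(SSZ, SSZ), mul(Z, Z)))))
  →11  S(S(S(add(add(Z, mul(Z, SZ)), add(add(SSZ, SSZ), mul(Z, Z))))))
  →12  S(S(S(add(mul(Z, SZ), add(add(SSZ, SSZ), mul(Z, Z))))))
  →13  S(S(S(add(Z, add(add(SSZ, SSZ), mul(Z, Z))))))
  →14  S(S(S(add(add(SSZ, SSZ), mul(Z, Z)))))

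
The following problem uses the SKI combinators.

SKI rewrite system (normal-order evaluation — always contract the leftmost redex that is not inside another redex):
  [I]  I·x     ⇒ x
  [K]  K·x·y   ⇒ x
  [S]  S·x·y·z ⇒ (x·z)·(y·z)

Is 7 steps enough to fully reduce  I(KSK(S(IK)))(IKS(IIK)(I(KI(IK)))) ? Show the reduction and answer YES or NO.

  start: I(KSK(S(IK)))(IKS(IIK)(I(KI(IK))))
  →1  KSK(S(IK))(IKS(IIK)(I(KI(IK))))
  →2  S(S(IK))(IKS(IIK)(I(KI(IK))))
  →3  S(SK)(IKS(IIK)(I(KI(IK))))
  →4  S(SK)(KS(IIK)(I(KI(IK))))
  →5  S(SK)(S(I(KI(IK))))
  →6  S(SK)(S(KI(IK)))
  →7  S(SK)(SI)

Answer: YES — reaches normal form S(SK)(SI) in 7 ≤ 7 steps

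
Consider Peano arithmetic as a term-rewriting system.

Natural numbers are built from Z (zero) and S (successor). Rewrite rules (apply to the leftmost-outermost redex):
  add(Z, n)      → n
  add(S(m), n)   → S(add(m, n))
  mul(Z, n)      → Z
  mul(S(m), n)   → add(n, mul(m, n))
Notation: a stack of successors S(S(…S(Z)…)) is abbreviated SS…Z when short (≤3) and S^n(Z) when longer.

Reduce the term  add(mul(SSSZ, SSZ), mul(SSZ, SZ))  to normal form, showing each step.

Answer: normal form = S^8(Z)  (in 27 steps)

Working:
  start: add(mul(SSSZ, SSZ), mul(SSZ, SZ))
  step 1: add(add(SSZ, mul(SSZ, SSZ)), mul(SSZ, SZ))
  step 2: add(S(add(SZ, mul(SSZ, SSZ))), mul(SSZ, SZ))
  step 3: S(add(add(SZ, mul(SSZ, SSZ)), mul(SSZ, SZ)))
  step 4: S(add(S(add(Z, mul(SSZ, SSZ))), mul(SSZ, SZ)))
  step 5: S(S(add(add(Z, mul(SSZ, SSZ)), mul(SSZ, SZ))))
  step 6: S(S(add(mul(SSZ, SSZ), mul(SSZ, SZ))))
  step 7: S(S(add(add(SSZ, mul(SZ, SSZ)), mul(SSZ, SZ))))
  step 8: S(S(add(S(add(SZ, mul(SZ, SSZ))), mul(SSZ, SZ))))
  step 9: S(S(S(add(add(SZ, mul(SZ, SSZ)), mul(SSZ, SZ)))))
  step 10: S(S(S(add(S(add(Z, mul(SZ, SSZ))), mul(SSZ, SZ)))))
  step 11: S(S(S(S(add(add(Z, mul(SZ, SSZ)), mul(SSZ, SZ))))))
  step 12: S(S(S(S(add(mul(SZ, SSZ), mul(SSZ, SZ))))))
  step 13: S(S(S(S(add(add(SSZ, mul(Z, SSZ)), mul(SSZ, SZ))))))
  step 14: S(S(S(S(add(S(add(SZ, mul(Z, SSZ))), mul(SSZ, SZ))))))
  step 15: S(S(S(S(S(add(add(SZ, mul(Z, SSZ)), mul(SSZ, SZ)))))))
  step 16: S(S(S(S(S(add(S(add(Z, mul(Z, SSZ))), mul(SSZ, SZ)))))))
  step 17: S(S(S(S(S(S(add(add(Z, mul(Z, SSZ)), mul(SSZ, SZ))))))))
  step 18: S(S(S(S(S(S(add(mul(Z, SSZ), mul(SSZ, SZ))))))))
  step 19: S(S(S(S(S(S(add(Z, mul(SSZ, SZ))))))))
  step 20: S(S(S(S(S(S(mul(SSZ, SZ)))))))
  step 21: S(S(S(S(S(S(add(SZ, mul(SZ, SZ))))))))
  step 22: S(S(S(S(S(S(S(add(Z, mul(SZ, SZ)))))))))
  step 23: S(S(S(S(S(S(S(mul(SZ, SZ))))))))
  step 24: S(S(S(S(S(S(S(add(SZ, mul(Z, SZ)))))))))
  step 25: S(S(S(S(S(S(S(S(add(Z, mul(Z, SZ))))))))))
  step 26: S(S(S(S(S(S(S(S(mul(Z, SZ)))))))))
  step 27: S^8(Z)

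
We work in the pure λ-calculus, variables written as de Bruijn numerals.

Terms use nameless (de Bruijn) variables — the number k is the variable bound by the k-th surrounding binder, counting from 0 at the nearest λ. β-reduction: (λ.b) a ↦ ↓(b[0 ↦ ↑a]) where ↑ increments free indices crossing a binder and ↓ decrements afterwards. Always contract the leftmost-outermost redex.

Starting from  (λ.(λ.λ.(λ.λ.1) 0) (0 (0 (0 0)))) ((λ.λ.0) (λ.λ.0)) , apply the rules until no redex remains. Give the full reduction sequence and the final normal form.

  start: (λ.(λ.λ.(λ.λ.1) 0) (0 (0 (0 0)))) ((λ.λ.0) (λ.λ.0))
  →1  (λ.λ.(λ.λ.1) 0) ((λ.λ.0) (λ.λ.0) ((λ.λ.0) (λ.λ.0) ((λ.λ.0) (λ.λ.0) ((λ.λ.0) (λ.λ.0)))))
  →2  λ.(λ.λ.1) 0
  →3  λ.λ.1

Answer: normal form = λ.λ.1  (in 3 steps)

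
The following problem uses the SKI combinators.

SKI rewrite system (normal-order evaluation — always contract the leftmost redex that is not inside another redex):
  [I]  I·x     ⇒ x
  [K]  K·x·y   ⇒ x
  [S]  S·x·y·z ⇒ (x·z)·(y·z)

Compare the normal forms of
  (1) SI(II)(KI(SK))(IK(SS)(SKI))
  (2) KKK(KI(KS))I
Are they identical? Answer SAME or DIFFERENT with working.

Answer: DIFFERENT — A ⇓ SS, B ⇓ I

Derivation:
Term A:
  start: SI(II)(KI(SK))(IK(SS)(SKI))
  →1  I(KI(SK))(II(KI(SK)))(IK(SS)(SKI))
  →2  KI(SK)(II(KI(SK)))(IK(SS)(SKI))
  →3  I(II(KI(SK)))(IK(SS)(SKI))
  →4  II(KI(SK))(IK(SS)(SKI))
  →5  I(KI(SK))(IK(SS)(SKI))
  →6  KI(SK)(IK(SS)(SKI))
  →7  I(IK(SS)(SKI))
  →8  IK(SS)(SKI)
  →9  K(SS)(SKI)
  →10  SS

Term B:
  start: KKK(KI(KS))I
  →1  K(KI(KS))I
  →2  KI(KS)
  →3  I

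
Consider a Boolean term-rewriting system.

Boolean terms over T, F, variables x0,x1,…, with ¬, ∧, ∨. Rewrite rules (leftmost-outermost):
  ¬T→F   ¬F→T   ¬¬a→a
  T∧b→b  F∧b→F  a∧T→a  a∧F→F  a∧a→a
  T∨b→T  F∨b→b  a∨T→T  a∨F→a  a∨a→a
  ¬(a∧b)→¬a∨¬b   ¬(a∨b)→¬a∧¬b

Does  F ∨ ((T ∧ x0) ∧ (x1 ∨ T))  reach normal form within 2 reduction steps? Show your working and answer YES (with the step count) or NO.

  start: F ∨ ((T ∧ x0) ∧ (x1 ∨ T))
  [1] (T ∧ x0) ∧ (x1 ∨ T)
  [2] x0 ∧ (x1 ∨ T)

Answer: NO — after 2 steps the term is x0 ∧ (x1 ∨ T), not yet normal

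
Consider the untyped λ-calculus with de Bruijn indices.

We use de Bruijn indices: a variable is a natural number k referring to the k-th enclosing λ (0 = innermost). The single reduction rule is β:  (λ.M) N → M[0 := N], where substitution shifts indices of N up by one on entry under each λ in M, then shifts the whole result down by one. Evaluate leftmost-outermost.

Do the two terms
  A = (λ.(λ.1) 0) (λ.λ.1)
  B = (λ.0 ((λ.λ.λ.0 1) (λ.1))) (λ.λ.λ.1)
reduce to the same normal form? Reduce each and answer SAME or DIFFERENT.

Term A:
  start: (λ.(λ.1) 0) (λ.λ.1)
  step 1: (λ.λ.λ.1) (λ.λ.1)
  step 2: λ.λ.1

Term B:
  start: (λ.0 ((λ.λ.λ.0 1) (λ.1))) (λ.λ.λ.1)
  step 1: (λ.λ.λ.1) ((λ.λ.λ.0 1) (λ.λ.λ.λ.1))
  step 2: λ.λ.1

Answer: SAME — A ⇓ λ.λ.1, B ⇓ λ.λ.1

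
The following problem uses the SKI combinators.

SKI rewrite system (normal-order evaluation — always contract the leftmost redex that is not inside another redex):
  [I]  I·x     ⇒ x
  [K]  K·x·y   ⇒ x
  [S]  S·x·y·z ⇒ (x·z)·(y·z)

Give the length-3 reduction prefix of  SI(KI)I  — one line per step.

Answer: after 3 steps: KII

Derivation:
  start: SI(KI)I
  [1] II(KII)
  [2] I(KII)
  [3] KII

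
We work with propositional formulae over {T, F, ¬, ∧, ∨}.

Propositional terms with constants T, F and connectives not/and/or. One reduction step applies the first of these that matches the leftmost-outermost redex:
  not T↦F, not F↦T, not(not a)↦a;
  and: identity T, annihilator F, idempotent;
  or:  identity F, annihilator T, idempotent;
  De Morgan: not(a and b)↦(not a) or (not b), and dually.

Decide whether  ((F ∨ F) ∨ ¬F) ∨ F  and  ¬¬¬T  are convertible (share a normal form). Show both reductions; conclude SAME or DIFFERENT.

Term A:
  start: ((F ∨ F) ∨ ¬F) ∨ F
  [1] (F ∨ F) ∨ ¬F
  [2] F ∨ ¬F
  [3] ¬F
  [4] T

Term B:
  start: ¬¬¬T
  [1] ¬T
  [2] F

Answer: DIFFERENT — A ⇓ T, B ⇓ F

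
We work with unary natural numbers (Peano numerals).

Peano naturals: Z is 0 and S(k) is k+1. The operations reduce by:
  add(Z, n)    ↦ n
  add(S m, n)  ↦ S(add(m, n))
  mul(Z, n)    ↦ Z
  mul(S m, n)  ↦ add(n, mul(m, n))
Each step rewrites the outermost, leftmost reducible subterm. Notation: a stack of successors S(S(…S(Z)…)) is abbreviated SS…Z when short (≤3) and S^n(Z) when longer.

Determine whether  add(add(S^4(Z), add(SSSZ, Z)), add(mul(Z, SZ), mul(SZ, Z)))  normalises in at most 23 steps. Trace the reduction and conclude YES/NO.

  start: add(add(S^4(Z), add(SSSZ, Z)), add(mul(Z, SZ), mul(SZ, Z)))
  step 1: add(S(add(SSSZ, add(SSSZ, Z))), add(mul(Z, SZ), mul(SZ, Z)))
  step 2: S(add(add(SSSZ, add(SSSZ, Z)), add(mul(Z, SZ), mul(SZ, Z))))
  step 3: S(add(S(add(SSZ, add(SSSZ, Z))), add(mul(Z, SZ), mul(SZ, Z))))
  step 4: S(S(add(add(SSZ, add(SSSZ, Z)), add(mul(Z, SZ), mul(SZ, Z)))))
  step 5: S(S(add(S(add(SZ, add(SSSZ, Z))), add(mul(Z, SZ), mul(SZ, Z)))))
  step 6: S(S(S(add(add(SZ, add(SSSZ, Z)), add(mul(Z, SZ), mul(SZ, Z))))))
  step 7: S(S(S(add(S(add(Z, add(SSSZ, Z))), add(mul(Z, SZ), mul(SZ, Z))))))
  step 8: S(S(S(S(add(add(Z, add(SSSZ, Z)), add(mul(Z, SZ), mul(SZ, Z)))))))
  step 9: S(S(S(S(add(add(SSSZ, Z), add(mul(Z, SZ), mul(SZ, Z)))))))
  step 10: S(S(S(S(add(S(add(SSZ, Z)), add(mul(Z, SZ), mul(SZ, Z)))))))
  step 11: S(S(S(S(S(add(add(SSZ, Z), add(mul(Z, SZ), mul(SZ, Z))))))))
  step 12: S(S(S(S(S(add(S(add(SZ, Z)), add(mul(Z, SZ), mul(SZ, Z))))))))
  step 13: S(S(S(S(S(S(add(add(SZ, Z), add(mul(Z, SZ), mul(SZ, Z)))))))))
  step 14: S(S(S(S(S(S(add(S(add(Z, Z)), add(mul(Z, SZ), mul(SZ, Z)))))))))
  step 15: S(S(S(S(S(S(S(add(add(Z, Z), add(mul(Z, SZ), mul(SZ, Z))))))))))
  step 16: S(S(S(S(S(S(S(add(Z, add(mul(Z, SZ), mul(SZ, Z))))))))))
  step 17: S(S(S(S(S(S(S(add(mul(Z, SZ), mul(SZ, Z)))))))))
  step 18: S(S(S(S(S(S(S(add(Z, mul(SZ, Z)))))))))
  step 19: S(S(S(S(S(S(S(mul(SZ, Z))))))))
  step 20: S(S(S(S(S(S(S(add(Z, mul(Z, Z)))))))))
  step 21: S(S(S(S(S(S(S(mul(Z, Z))))))))
  step 22: S^7(Z)

Answer: YES — reaches normal form S^7(Z) in 22 ≤ 23 steps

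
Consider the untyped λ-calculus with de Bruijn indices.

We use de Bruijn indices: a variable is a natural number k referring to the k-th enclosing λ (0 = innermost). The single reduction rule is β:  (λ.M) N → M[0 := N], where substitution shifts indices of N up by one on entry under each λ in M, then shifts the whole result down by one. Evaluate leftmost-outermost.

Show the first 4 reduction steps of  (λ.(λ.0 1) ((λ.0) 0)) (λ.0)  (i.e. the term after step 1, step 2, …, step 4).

Answer: after 4 steps: λ.0

Derivation:
  start: (λ.(λ.0 1) ((λ.0) 0)) (λ.0)
  →1  (λ.0 (λ.0)) ((λ.0) (λ.0))
  →2  (λ.0) (λ.0) (λ.0)
  →3  (λ.0) (λ.0)
  →4  λ.0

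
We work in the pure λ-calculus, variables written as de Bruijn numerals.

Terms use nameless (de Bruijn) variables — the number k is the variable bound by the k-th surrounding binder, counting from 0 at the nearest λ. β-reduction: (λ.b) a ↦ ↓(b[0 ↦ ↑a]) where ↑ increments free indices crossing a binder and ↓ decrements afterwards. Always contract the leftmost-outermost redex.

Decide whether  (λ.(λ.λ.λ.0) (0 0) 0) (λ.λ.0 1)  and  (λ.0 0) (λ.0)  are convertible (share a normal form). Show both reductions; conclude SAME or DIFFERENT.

Answer: SAME — A ⇓ λ.0, B ⇓ λ.0

Working:
Term A:
  start: (λ.(λ.λ.λ.0) (0 0) 0) (λ.λ.0 1)
  step 1: (λ.λ.λ.0) ((λ.λ.0 1) (λ.λ.0 1)) (λ.λ.0 1)
  step 2: (λ.λ.0) (λ.λ.0 1)
  step 3: λ.0

Term B:
  start: (λ.0 0) (λ.0)
  step 1: (λ.0) (λ.0)
  step 2: λ.0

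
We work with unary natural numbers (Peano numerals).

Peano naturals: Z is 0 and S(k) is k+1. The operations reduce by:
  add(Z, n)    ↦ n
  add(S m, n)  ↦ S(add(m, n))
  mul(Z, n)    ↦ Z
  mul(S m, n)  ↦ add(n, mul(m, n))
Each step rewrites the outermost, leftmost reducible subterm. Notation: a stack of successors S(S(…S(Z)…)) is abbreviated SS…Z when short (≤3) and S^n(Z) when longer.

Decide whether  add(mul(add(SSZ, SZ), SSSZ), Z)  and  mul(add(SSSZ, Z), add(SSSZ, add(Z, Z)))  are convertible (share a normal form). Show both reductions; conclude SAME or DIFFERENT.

Answer: SAME — A ⇓ S^9(Z), B ⇓ S^9(Z)

Derivation:
Term A:
  start: add(mul(add(SSZ, SZ), SSSZ), Z)
  →1  add(mul(S(add(SZ, SZ)), SSSZ), Z)
  →2  add(add(SSSZ, mul(add(SZ, SZ), SSSZ)), Z)
  →3  add(S(add(SSZ, mul(add(SZ, SZ), SSSZ))), Z)
  →4  S(add(add(SSZ, mul(add(SZ, SZ), SSSZ)), Z))
  →5  S(add(S(add(SZ, mul(add(SZ, SZ), SSSZ))), Z))
  →6  S(S(add(add(SZ, mul(add(SZ, SZ), SSSZ)), Z)))
  →7  S(S(add(S(add(Z, mul(add(SZ, SZ), SSSZ))), Z)))
  →8  S(S(S(add(add(Z, mul(add(SZ, SZ), SSSZ)), Z))))
  →9  S(S(S(add(mul(add(SZ, SZ), SSSZ), Z))))
  →10  S(S(S(add(mul(S(add(Z, SZ)), SSSZ), Z))))
  →11  S(S(S(add(add(SSSZ, mul(add(Z, SZ), SSSZ)), Z))))
  →12  S(S(S(add(S(add(SSZ, mul(add(Z, SZ), SSSZ))), Z))))
  →13  S(S(S(S(add(add(SSZ, mul(add(Z, SZ), SSSZ)), Z)))))
  →14  S(S(S(S(add(S(add(SZ, mul(add(Z, SZ), SSSZ))), Z)))))
  →15  S(S(S(S(S(add(add(SZ, mul(add(Z, SZ), SSSZ)), Z))))))
  →16  S(S(S(S(S(add(S(add(Z, mul(add(Z, SZ), SSSZ))), Z))))))
  →17  S(S(S(S(S(S(add(add(Z, mul(add(Z, SZ), SSSZ)), Z)))))))
  →18  S(S(S(S(S(S(add(mul(add(Z, SZ), SSSZ), Z)))))))
  →19  S(S(S(S(S(S(add(mul(SZ, SSSZ), Z)))))))
  →20  S(S(S(S(S(S(add(add(SSSZ, mul(Z, SSSZ)), Z)))))))
  →21  S(S(S(S(S(S(add(S(add(SSZ, mul(Z, SSSZ))), Z)))))))
  →22  S(S(S(S(S(S(S(add(add(SSZ, mul(Z, SSSZ)), Z))))))))
  →23  S(S(S(S(S(S(S(add(S(add(SZ, mul(Z, SSSZ))), Z))))))))
  →24  S(S(S(S(S(S(S(S(add(add(SZ, mul(Z, SSSZ)), Z)))))))))
  →25  S(S(S(S(S(S(S(S(add(S(add(Z, mul(Z, SSSZ))), Z)))))))))
  →26  S(S(S(S(S(S(S(S(S(add(add(Z, mul(Z, SSSZ)), Z))))))))))
  →27  S(S(S(S(S(S(S(S(S(add(mul(Z, SSSZ), Z))))))))))
  →28  S(S(S(S(S(S(S(S(S(add(Z, Z))))))))))
  →29  S^9(Z)

Term B:
  start: mul(add(SSSZ, Z), add(SSSZ, add(Z, Z)))
  →1  mul(S(add(SSZ, Z)), add(SSSZ, add(Z, Z)))
  →2  add(add(SSSZ, add(Z, Z)), mul(add(SSZ, Z), add(SSSZ, add(Z, Z))))
  →3  add(S(add(SSZ, add(Z, Z))), mul(add(SSZ, Z), add(SSSZ, add(Z, Z))))
  →4  S(add(add(SSZ, add(Z, Z)), mul(add(SSZ, Z), add(SSSZ, add(Z, Z)))))
  →5  S(add(S(add(SZ, add(Z, Z))), mul(add(SSZ, Z), add(SSSZ, add(Z, Z)))))
  →6  S(S(add(add(SZ, add(Z, Z)), mul(add(SSZ, Z), add(SSSZ, add(Z, Z))))))
  →7  S(S(add(S(add(Z, add(Z, Z))), mul(add(SSZ, Z), add(SSSZ, add(Z, Z))))))
  →8  S(S(S(add(add(Z, add(Z, Z)), mul(add(SSZ, Z), add(SSSZ, add(Z, Z)))))))
  →9  S(S(S(add(add(Z, Z), mul(add(SSZ, Z), add(SSSZ, add(Z, Z)))))))
  →10  S(S(S(add(Z, mul(add(SSZ, Z), add(SSSZ, add(Z, Z)))))))
  →11  S(S(S(mul(add(SSZ, Z), add(SSSZ, add(Z, Z))))))
  →12  S(S(S(mul(S(add(SZ, Z)), add(SSSZ, add(Z, Z))))))
  →13  S(S(S(add(add(SSSZ, add(Z, Z)), mul(add(SZ, Z), add(SSSZ, add(Z, Z)))))))
  →14  S(S(S(add(S(add(SSZ, add(Z, Z))), mul(add(SZ, Z), add(SSSZ, add(Z, Z)))))))
  →15  S(S(S(S(add(add(SSZ, add(Z, Z)), mul(add(SZ, Z), add(SSSZ, add(Z, Z))))))))
  →16  S(S(S(S(add(S(add(SZ, add(Z, Z))), mul(add(SZ, Z), add(SSSZ, add(Z, Z))))))))
  →17  S(S(S(S(S(add(add(SZ, add(Z, Z)), mul(add(SZ, Z), add(SSSZ, add(Z, Z)))))))))
  →18  S(S(S(S(S(add(S(add(Z, add(Z, Z))), mul(add(SZ, Z), add(SSSZ, add(Z, Z)))))))))
  →19  S(S(S(S(S(S(add(add(Z, add(Z, Z)), mul(add(SZ, Z), add(SSSZ, add(Z, Z))))))))))
  →20  S(S(S(S(S(S(add(add(Z, Z), mul(add(SZ, Z), add(SSSZ, add(Z, Z))))))))))
  →21  S(S(S(S(S(S(add(Z, mul(add(SZ, Z), add(SSSZ, add(Z, Z))))))))))
  →22  S(S(S(S(S(S(mul(add(SZ, Z), add(SSSZ, add(Z, Z)))))))))
  →23  S(S(S(S(S(S(mul(S(add(Z, Z)), add(SSSZ, add(Z, Z)))))))))
  →24  S(S(S(S(S(S(add(add(SSSZ, add(Z, Z)), mul(add(Z, Z), add(SSSZ, add(Z, Z))))))))))
  →25  S(S(S(S(S(S(add(S(add(SSZ, add(Z, Z))), mul(add(Z, Z), add(SSSZ, add(Z, Z))))))))))
  →26  S(S(S(S(S(S(S(add(add(SSZ, add(Z, Z)), mul(add(Z, Z), add(SSSZ, add(Z, Z)))))))))))
  →27  S(S(S(S(S(S(S(add(S(add(SZ, add(Z, Z))), mul(add(Z, Z), add(SSSZ, add(Z, Z)))))))))))
  →28  S(S(S(S(S(S(S(S(add(add(SZ, add(Z, Z)), mul(add(Z, Z), add(SSSZ, add(Z, Z))))))))))))
  →29  S(S(S(S(S(S(S(S(add(S(add(Z, add(Z, Z))), mul(add(Z, Z), add(SSSZ, add(Z, Z))))))))))))
  →30  S(S(S(S(S(S(S(S(S(add(add(Z, add(Z, Z)), mul(add(Z, Z), add(SSSZ, add(Z, Z)))))))))))))
  →31  S(S(S(S(S(S(S(S(S(add(add(Z, Z), mul(add(Z, Z), add(SSSZ, add(Z, Z)))))))))))))
  →32  S(S(S(S(S(S(S(S(S(add(Z, mul(add(Z, Z), add(SSSZ, add(Z, Z)))))))))))))
  →33  S(S(S(S(S(S(S(S(S(mul(add(Z, Z), add(SSSZ, add(Z, Z))))))))))))
  →34  S(S(S(S(S(S(S(S(S(mul(Z, add(SSSZ, add(Z, Z))))))))))))
  →35  S^9(Z)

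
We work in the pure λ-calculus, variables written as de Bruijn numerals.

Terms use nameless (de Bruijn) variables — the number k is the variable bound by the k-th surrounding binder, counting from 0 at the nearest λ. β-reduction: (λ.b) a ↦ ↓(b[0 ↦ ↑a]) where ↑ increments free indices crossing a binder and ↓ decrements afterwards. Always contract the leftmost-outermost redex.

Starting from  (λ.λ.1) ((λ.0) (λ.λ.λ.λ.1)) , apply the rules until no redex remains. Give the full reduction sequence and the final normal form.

  start: (λ.λ.1) ((λ.0) (λ.λ.λ.λ.1))
  →1  λ.(λ.0) (λ.λ.λ.λ.1)
  →2  λ.λ.λ.λ.λ.1

Answer: normal form = λ.λ.λ.λ.λ.1  (in 2 steps)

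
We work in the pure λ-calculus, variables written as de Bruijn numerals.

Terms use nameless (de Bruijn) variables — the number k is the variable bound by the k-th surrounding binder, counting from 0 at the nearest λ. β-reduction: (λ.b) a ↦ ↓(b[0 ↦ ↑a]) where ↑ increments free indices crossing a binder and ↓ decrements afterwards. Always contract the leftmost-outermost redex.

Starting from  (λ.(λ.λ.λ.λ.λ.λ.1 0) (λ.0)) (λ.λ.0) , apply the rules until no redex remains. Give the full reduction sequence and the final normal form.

Answer: normal form = λ.λ.λ.λ.λ.1 0  (in 2 steps)

Working:
  start: (λ.(λ.λ.λ.λ.λ.λ.1 0) (λ.0)) (λ.λ.0)
  →1  (λ.λ.λ.λ.λ.λ.1 0) (λ.0)
  →2  λ.λ.λ.λ.λ.1 0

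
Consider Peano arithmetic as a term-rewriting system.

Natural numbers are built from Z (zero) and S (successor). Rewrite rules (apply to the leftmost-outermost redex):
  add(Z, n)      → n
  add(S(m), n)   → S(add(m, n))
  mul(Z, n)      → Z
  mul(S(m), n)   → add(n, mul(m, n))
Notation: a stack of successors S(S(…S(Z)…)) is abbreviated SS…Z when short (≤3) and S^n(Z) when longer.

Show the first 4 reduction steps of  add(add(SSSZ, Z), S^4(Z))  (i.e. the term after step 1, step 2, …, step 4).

Answer: after 4 steps: S(S(add(add(SZ, Z), S^4(Z))))

Working:
  start: add(add(SSSZ, Z), S^4(Z))
  step 1: add(S(add(SSZ, Z)), S^4(Z))
  step 2: S(add(add(SSZ, Z), S^4(Z)))
  step 3: S(add(S(add(SZ, Z)), S^4(Z)))
  step 4: S(S(add(add(SZ, Z), S^4(Z))))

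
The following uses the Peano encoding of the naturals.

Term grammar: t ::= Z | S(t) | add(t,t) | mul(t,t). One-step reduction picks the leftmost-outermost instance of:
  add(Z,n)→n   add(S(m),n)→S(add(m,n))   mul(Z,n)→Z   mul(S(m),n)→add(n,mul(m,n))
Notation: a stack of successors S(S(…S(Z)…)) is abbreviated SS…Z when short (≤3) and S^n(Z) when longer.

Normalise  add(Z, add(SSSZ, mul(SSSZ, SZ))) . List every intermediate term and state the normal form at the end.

  start: add(Z, add(SSSZ, mul(SSSZ, SZ)))
  [1] add(SSSZ, mul(SSSZ, SZ))
  [2] S(add(SSZ, mul(SSSZ, SZ)))
  [3] S(S(add(SZ, mul(SSSZ, SZ))))
  [4] S(S(S(add(Z, mul(SSSZ, SZ)))))
  [5] S(S(S(mul(SSSZ, SZ))))
  [6] S(S(S(add(SZ, mul(SSZ, SZ)))))
  [7] S(S(S(S(add(Z, mul(SSZ, SZ))))))
  [8] S(S(S(S(mul(SSZ, SZ)))))
  [9] S(S(S(S(add(SZ, mul(SZ, SZ))))))
  [10] S(S(S(S(S(add(Z, mul(SZ, SZ)))))))
  [11] S(S(S(S(S(mul(SZ, SZ))))))
  [12] S(S(S(S(S(add(SZ, mul(Z, SZ)))))))
  [13] S(S(S(S(S(S(add(Z, mul(Z, SZ))))))))
  [14] S(S(S(S(S(S(mul(Z, SZ)))))))
  [15] S^6(Z)

Answer: normal form = S^6(Z)  (in 15 steps)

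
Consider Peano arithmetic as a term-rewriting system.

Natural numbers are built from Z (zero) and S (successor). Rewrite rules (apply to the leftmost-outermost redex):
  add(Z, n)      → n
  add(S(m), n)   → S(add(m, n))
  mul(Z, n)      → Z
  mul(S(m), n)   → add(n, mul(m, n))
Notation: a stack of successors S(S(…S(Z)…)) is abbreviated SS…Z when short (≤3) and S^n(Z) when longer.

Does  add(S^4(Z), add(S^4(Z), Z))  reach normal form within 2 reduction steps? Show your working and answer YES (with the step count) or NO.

  start: add(S^4(Z), add(S^4(Z), Z))
  step 1: S(add(SSSZ, add(S^4(Z), Z)))
  step 2: S(S(add(SSZ, add(S^4(Z), Z))))

Answer: NO — after 2 steps the term is S(S(add(SSZ, add(S^4(Z), Z)))), not yet normal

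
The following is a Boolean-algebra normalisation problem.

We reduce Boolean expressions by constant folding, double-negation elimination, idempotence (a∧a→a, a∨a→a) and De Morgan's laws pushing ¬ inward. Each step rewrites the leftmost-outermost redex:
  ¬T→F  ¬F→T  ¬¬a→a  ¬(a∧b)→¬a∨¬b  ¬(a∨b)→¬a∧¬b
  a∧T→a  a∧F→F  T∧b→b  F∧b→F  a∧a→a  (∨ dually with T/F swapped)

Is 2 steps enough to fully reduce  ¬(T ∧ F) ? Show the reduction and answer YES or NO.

Answer: NO — after 2 steps the term is F ∨ ¬F, not yet normal

Derivation:
  start: ¬(T ∧ F)
  step 1: ¬T ∨ ¬F
  step 2: F ∨ ¬F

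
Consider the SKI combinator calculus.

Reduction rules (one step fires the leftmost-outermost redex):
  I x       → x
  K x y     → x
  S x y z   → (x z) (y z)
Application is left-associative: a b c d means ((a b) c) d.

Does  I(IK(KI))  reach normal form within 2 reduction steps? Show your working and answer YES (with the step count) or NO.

  start: I(IK(KI))
  [1] IK(KI)
  [2] K(KI)

Answer: YES — reaches normal form K(KI) in 2 ≤ 2 steps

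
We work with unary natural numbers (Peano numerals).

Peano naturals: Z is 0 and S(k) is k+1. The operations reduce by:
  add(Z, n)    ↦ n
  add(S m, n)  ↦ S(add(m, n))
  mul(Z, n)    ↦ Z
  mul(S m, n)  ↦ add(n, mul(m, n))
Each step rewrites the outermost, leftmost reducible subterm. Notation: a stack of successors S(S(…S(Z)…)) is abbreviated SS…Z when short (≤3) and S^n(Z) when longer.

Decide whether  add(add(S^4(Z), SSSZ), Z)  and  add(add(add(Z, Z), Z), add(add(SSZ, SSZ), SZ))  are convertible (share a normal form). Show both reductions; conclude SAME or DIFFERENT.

Answer: DIFFERENT — A ⇓ S^7(Z), B ⇓ S^5(Z)

Derivation:
Term A:
  start: add(add(S^4(Z), SSSZ), Z)
  →1  add(S(add(SSSZ, SSSZ)), Z)
  →2  S(add(add(SSSZ, SSSZ), Z))
  →3  S(add(S(add(SSZ, SSSZ)), Z))
  →4  S(S(add(add(SSZ, SSSZ), Z)))
  →5  S(S(add(S(add(SZ, SSSZ)), Z)))
  →6  S(S(S(add(add(SZ, SSSZ), Z))))
  →7  S(S(S(add(S(add(Z, SSSZ)), Z))))
  →8  S(S(S(S(add(add(Z, SSSZ), Z)))))
  →9  S(S(S(S(add(SSSZ, Z)))))
  →10  S(S(S(S(S(add(SSZ, Z))))))
  →11  S(S(S(S(S(S(add(SZ, Z)))))))
  →12  S(S(S(S(S(S(S(add(Z, Z))))))))
  →13  S^7(Z)

Term B:
  start: add(add(add(Z, Z), Z), add(add(SSZ, SSZ), SZ))
  →1  add(add(Z, Z), add(add(SSZ, SSZ), SZ))
  →2  add(Z, add(add(SSZ, SSZ), SZ))
  →3  add(add(SSZ, SSZ), SZ)
  →4  add(S(add(SZ, SSZ)), SZ)
  →5  S(add(add(SZ, SSZ), SZ))
  →6  S(add(S(add(Z, SSZ)), SZ))
  →7  S(S(add(add(Z, SSZ), SZ)))
  →8  S(S(add(SSZ, SZ)))
  →9  S(S(S(add(SZ, SZ))))
  →10  S(S(S(S(add(Z, SZ)))))
  →11  S^5(Z)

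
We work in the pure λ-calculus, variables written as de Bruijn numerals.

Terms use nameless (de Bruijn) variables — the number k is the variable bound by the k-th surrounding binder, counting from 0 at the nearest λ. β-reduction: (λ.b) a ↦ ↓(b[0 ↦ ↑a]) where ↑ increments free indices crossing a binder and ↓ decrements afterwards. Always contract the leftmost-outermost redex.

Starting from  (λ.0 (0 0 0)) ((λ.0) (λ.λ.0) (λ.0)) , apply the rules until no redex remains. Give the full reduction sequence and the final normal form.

  start: (λ.0 (0 0 0)) ((λ.0) (λ.λ.0) (λ.0))
  [1] (λ.0) (λ.λ.0) (λ.0) ((λ.0) (λ.λ.0) (λ.0) ((λ.0) (λ.λ.0) (λ.0)) ((λ.0) (λ.λ.0) (λ.0)))
  [2] (λ.λ.0) (λ.0) ((λ.0) (λ.λ.0) (λ.0) ((λ.0) (λ.λ.0) (λ.0)) ((λ.0) (λ.λ.0) (λ.0)))
  [3] (λ.0) ((λ.0) (λ.λ.0) (λ.0) ((λ.0) (λ.λ.0) (λ.0)) ((λ.0) (λ.λ.0) (λ.0)))
  [4] (λ.0) (λ.λ.0) (λ.0) ((λ.0) (λ.λ.0) (λ.0)) ((λ.0) (λ.λ.0) (λ.0))
  [5] (λ.λ.0) (λ.0) ((λ.0) (λ.λ.0) (λ.0)) ((λ.0) (λ.λ.0) (λ.0))
  [6] (λ.0) ((λ.0) (λ.λ.0) (λ.0)) ((λ.0) (λ.λ.0) (λ.0))
  [7] (λ.0) (λ.λ.0) (λ.0) ((λ.0) (λ.λ.0) (λ.0))
  [8] (λ.λ.0) (λ.0) ((λ.0) (λ.λ.0) (λ.0))
  [9] (λ.0) ((λ.0) (λ.λ.0) (λ.0))
  [10] (λ.0) (λ.λ.0) (λ.0)
  [11] (λ.λ.0) (λ.0)
  [12] λ.0

Answer: normal form = λ.0  (in 12 steps)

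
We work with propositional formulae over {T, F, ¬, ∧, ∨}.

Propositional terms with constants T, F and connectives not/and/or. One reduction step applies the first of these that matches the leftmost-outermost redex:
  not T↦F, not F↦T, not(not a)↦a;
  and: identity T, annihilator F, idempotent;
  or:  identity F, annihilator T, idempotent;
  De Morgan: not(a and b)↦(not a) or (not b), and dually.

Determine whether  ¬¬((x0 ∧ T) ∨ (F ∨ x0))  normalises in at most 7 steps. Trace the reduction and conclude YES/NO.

  start: ¬¬((x0 ∧ T) ∨ (F ∨ x0))
  →1  (x0 ∧ T) ∨ (F ∨ x0)
  →2  x0 ∨ (F ∨ x0)
  →3  x0 ∨ x0
  →4  x0

Answer: YES — reaches normal form x0 in 4 ≤ 7 steps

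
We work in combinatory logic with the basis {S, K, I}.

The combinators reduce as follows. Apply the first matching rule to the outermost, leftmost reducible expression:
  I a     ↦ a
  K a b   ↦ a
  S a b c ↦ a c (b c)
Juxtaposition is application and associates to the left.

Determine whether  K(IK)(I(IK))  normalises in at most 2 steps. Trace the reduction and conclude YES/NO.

Answer: YES — reaches normal form K in 2 ≤ 2 steps

Derivation:
  start: K(IK)(I(IK))
  [1] IK
  [2] K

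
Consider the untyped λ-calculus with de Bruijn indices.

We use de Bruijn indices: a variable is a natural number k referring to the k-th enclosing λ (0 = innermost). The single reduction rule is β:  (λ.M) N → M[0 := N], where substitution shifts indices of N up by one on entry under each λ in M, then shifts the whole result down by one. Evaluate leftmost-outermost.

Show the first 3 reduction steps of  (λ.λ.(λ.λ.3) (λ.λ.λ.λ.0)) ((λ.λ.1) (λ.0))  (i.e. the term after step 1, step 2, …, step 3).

Answer: after 3 steps: λ.λ.λ.λ.0

Working:
  start: (λ.λ.(λ.λ.3) (λ.λ.λ.λ.0)) ((λ.λ.1) (λ.0))
  [1] λ.(λ.λ.(λ.λ.1) (λ.0)) (λ.λ.λ.λ.0)
  [2] λ.λ.(λ.λ.1) (λ.0)
  [3] λ.λ.λ.λ.0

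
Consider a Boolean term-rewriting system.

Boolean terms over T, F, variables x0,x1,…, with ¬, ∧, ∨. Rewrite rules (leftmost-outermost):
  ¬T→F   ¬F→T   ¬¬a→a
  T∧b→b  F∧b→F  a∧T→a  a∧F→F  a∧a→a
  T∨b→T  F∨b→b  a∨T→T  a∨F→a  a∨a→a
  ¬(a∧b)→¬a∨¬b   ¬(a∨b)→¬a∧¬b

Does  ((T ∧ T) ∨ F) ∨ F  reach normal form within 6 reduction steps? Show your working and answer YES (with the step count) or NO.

Answer: YES — reaches normal form T in 3 ≤ 6 steps

Working:
  start: ((T ∧ T) ∨ F) ∨ F
  step 1: (T ∧ T) ∨ F
  step 2: T ∧ T
  step 3: T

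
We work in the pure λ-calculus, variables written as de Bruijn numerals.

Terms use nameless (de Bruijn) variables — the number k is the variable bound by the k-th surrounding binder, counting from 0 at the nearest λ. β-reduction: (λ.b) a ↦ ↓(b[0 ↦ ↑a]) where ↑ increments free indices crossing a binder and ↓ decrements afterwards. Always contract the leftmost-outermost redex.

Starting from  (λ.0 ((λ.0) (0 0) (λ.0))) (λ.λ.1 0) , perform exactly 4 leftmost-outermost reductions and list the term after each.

  start: (λ.0 ((λ.0) (0 0) (λ.0))) (λ.λ.1 0)
  [1] (λ.λ.1 0) ((λ.0) ((λ.λ.1 0) (λ.λ.1 0)) (λ.0))
  [2] λ.(λ.0) ((λ.λ.1 0) (λ.λ.1 0)) (λ.0) 0
  [3] λ.(λ.λ.1 0) (λ.λ.1 0) (λ.0) 0
  [4] λ.(λ.(λ.λ.1 0) 0) (λ.0) 0

Answer: after 4 steps: λ.(λ.(λ.λ.1 0) 0) (λ.0) 0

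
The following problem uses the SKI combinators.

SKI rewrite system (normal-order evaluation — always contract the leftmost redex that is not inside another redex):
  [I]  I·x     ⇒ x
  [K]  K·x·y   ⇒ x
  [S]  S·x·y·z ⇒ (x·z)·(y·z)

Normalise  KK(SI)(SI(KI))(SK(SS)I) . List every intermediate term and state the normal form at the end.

Answer: normal form = SI(KI)  (in 2 steps)

Working:
  start: KK(SI)(SI(KI))(SK(SS)I)
  →1  K(SI(KI))(SK(SS)I)
  →2  SI(KI)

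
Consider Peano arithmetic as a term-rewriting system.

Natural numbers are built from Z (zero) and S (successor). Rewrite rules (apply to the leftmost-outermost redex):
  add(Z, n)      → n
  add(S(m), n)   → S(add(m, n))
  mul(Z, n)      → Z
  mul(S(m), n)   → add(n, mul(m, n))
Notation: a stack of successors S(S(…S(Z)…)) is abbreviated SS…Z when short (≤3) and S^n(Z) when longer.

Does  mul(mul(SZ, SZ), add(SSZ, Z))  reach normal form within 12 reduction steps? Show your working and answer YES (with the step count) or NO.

  start: mul(mul(SZ, SZ), add(SSZ, Z))
  →1  mul(add(SZ, mul(Z, SZ)), add(SSZ, Z))
  →2  mul(S(add(Z, mul(Z, SZ))), add(SSZ, Z))
  →3  add(add(SSZ, Z), mul(add(Z, mul(Z, SZ)), add(SSZ, Z)))
  →4  add(S(add(SZ, Z)), mul(add(Z, mul(Z, SZ)), add(SSZ, Z)))
  →5  S(add(add(SZ, Z), mul(add(Z, mul(Z, SZ)), add(SSZ, Z))))
  →6  S(add(S(add(Z, Z)), mul(add(Z, mul(Z, SZ)), add(SSZ, Z))))
  →7  S(S(add(add(Z, Z), mul(add(Z, mul(Z, SZ)), add(SSZ, Z)))))
  →8  S(S(add(Z, mul(add(Z, mul(Z, SZ)), add(SSZ, Z)))))
  →9  S(S(mul(add(Z, mul(Z, SZ)), add(SSZ, Z))))
  →10  S(S(mul(mul(Z, SZ), add(SSZ, Z))))
  →11  S(S(mul(Z, add(SSZ, Z))))
  →12  SSZ

Answer: YES — reaches normal form SSZ in 12 ≤ 12 steps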